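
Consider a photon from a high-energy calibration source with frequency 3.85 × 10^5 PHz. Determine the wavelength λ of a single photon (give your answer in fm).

779 fm

Take c = 2.99792458 × 10^8 m/s.
First convert: f = 3.85 × 10^5 PHz = 3.85 × 10^20 Hz.
For a photon λ = c/f, so λ = 7.787 × 10^-13 m.
Converting to fm: λ = 778.7 fm ≈ 779 fm.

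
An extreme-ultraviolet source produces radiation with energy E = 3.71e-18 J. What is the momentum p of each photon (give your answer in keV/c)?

Take c = 2.99792458e8 m/s, 1 eV = 1.602176634e-19 J.
The photon relation is p = E/c, giving p = 1.238e-26 kg·m/s.
Converting to keV/c: p = 0.02316 keV/c ≈ 0.0232 keV/c.

0.0232 keV/c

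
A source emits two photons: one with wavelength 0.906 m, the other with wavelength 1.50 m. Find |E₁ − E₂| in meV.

5.42e-4 meV

Using E = hc/λ: E₁ = 2.193e-25 J, E₂ = 1.324e-25 J.
|ΔE| = |2.193e-25 − 1.324e-25| = 8.68e-26 J = 5.42e-4 meV.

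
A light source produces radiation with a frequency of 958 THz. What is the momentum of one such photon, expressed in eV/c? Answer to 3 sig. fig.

Use h = 6.62607015 × 10^-34 J·s, c = 2.99792458 × 10^8 m/s, 1 eV = 1.602176634 × 10^-19 J.
In SI units: f = 958 THz = 9.58 × 10^14 Hz.
Since p = hf/c for a photon, p = 2.117 × 10^-27 kg·m/s.
Converting to eV/c: p = 3.962 eV/c ≈ 3.96 eV/c.

3.96 eV/c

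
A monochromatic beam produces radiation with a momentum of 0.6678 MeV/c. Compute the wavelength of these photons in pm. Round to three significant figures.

Convert to SI: p = 0.6678 MeV/c = 3.5689e-22 kg·m/s.
The photon relation is λ = h/p, giving λ = 1.857e-12 m.
Converting to pm: λ = 1.857 pm ≈ 1.86 pm.

1.86 pm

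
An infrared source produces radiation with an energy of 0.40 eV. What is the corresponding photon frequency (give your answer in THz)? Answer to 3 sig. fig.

96.7 THz

(h = 6.62607015 × 10^-34 J·s, 1 eV = 1.602176634 × 10^-19 J.)
In SI units: E = 0.40 eV = 6.4087 × 10^-20 J.
Apply f = E/h: f = 9.672 × 10^13 Hz.
Converting to THz: f = 96.72 THz ≈ 96.7 THz.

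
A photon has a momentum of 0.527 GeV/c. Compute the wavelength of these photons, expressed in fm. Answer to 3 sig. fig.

2.35 fm

Take h = 6.62607015·10^-34 J·s, c = 2.99792458·10^8 m/s, 1 eV = 1.602176634·10^-19 J.
Convert to SI: p = 0.527 GeV/c = 2.8164·10^-19 kg·m/s.
Apply λ = h/p: λ = 2.353·10^-15 m.
Converting to fm: λ = 2.353 fm ≈ 2.35 fm.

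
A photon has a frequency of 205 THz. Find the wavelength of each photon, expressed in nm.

(c = 2.99792458 × 10^8 m/s.)
First convert: f = 205 THz = 2.05 × 10^14 Hz.
For a photon λ = c/f, so λ = 1.462 × 10^-6 m.
Converting to nm: λ = 1462 nm ≈ 1460 nm.

1460 nm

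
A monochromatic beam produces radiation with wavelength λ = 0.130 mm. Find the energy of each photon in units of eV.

First convert: λ = 0.130 mm = 1.30 × 10^-4 m.
Apply E = hc/λ: E = 1.528 × 10^-21 J.
Converting to eV: E = 0.009537 eV ≈ 9.54 × 10^-3 eV.

9.54 × 10^-3 eV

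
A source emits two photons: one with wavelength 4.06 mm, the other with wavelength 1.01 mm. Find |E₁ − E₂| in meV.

0.922 meV

Using E = hc/λ: E₁ = 4.893e-23 J, E₂ = 1.967e-22 J.
|ΔE| = |4.893e-23 − 1.967e-22| = 1.48e-22 J = 0.922 meV.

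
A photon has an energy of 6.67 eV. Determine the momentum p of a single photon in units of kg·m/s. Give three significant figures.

3.56e-27 kg·m/s

Take c = 2.99792458e8 m/s, 1 eV = 1.602176634e-19 J.
First convert: E = 6.67 eV = 1.0687e-18 J.
Apply p = E/c: p = 3.565e-27 kg·m/s.
So p ≈ 3.56e-27 kg·m/s.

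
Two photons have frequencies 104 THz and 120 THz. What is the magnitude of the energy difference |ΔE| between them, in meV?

Using E = hf: E₁ = 6.891 × 10^-20 J, E₂ = 7.951 × 10^-20 J.
|ΔE| = |6.891 × 10^-20 − 7.951 × 10^-20| = 1.06 × 10^-20 J = 66.2 meV.

66.2 meV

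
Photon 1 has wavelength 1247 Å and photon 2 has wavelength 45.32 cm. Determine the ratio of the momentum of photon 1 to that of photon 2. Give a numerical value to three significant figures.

3.63e6

p_1 = 5.314e-27 kg·m/s (from wavelength = 1247 Å, via p = h/λ).
p_2 = 1.462e-33 kg·m/s (from wavelength = 45.32 cm, via p = h/λ).
Ratio = 5.314e-27 / 1.462e-33 = 3.63e6.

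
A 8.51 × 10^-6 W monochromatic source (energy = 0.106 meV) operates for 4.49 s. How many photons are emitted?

2.25 × 10^18 photons

Total energy: E_total = P·t = 8.51 × 10^-6 × 4.49 = 3.821 × 10^-5 J.
Per-photon energy: E = 1.698 × 10^-23 J.
N = E_total / E_photon = 2.25 × 10^18.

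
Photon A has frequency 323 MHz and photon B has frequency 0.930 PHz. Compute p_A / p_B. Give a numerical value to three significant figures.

3.47 × 10^-7

p_A = 7.139 × 10^-34 kg·m/s (from frequency = 323 MHz, via p = hf/c).
p_B = 2.056 × 10^-27 kg·m/s (from frequency = 0.930 PHz, via p = hf/c).
Ratio = 7.139 × 10^-34 / 2.056 × 10^-27 = 3.47 × 10^-7.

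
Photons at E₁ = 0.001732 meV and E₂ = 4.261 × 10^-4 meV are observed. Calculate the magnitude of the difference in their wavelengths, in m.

2.19 m

Using λ = hc/E: λ₁ = 0.71584 m, λ₂ = 2.9097 m.
|Δλ| = |0.71584 − 2.9097| = 2.19 m.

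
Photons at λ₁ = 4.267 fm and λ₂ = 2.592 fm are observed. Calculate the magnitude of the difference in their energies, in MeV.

Using E = hc/λ: E₁ = 4.6554 × 10^-11 J, E₂ = 7.6638 × 10^-11 J.
|ΔE| = |4.6554 × 10^-11 − 7.6638 × 10^-11| = 3.01 × 10^-11 J = 188 MeV.

188 MeV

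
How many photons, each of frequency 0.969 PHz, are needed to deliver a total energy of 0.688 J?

1.07e18 photons

Per-photon energy: E = 6.421e-19 J (from frequency = 0.969 PHz).
N = E_total / E_photon = 0.688 J / 6.421e-19 J = 1.07e18.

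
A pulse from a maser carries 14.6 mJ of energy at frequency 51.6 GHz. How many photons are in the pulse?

Per-photon energy: E = 3.419·10^-23 J (from frequency = 51.6 GHz).
N = E_total / E_photon = 0.0146 J / 3.419·10^-23 J = 4.27·10^20.

4.27·10^20 photons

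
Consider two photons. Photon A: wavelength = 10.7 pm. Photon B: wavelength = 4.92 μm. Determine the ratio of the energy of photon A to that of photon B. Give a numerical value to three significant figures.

E_A = 1.856e-14 J (from wavelength = 10.7 pm, via E = hc/λ).
E_B = 4.037e-20 J (from wavelength = 4.92 μm, via E = hc/λ).
Ratio = 1.856e-14 / 4.037e-20 = 4.60e5.

4.60e5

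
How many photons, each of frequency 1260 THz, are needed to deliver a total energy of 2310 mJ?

Per-photon energy: E = 8.349·10^-19 J (from frequency = 1260 THz).
N = E_total / E_photon = 2.31 J / 8.349·10^-19 J = 2.77·10^18.

2.77·10^18 photons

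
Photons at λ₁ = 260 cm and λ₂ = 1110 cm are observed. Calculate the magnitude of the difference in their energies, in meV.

Using E = hc/λ: E₁ = 7.640 × 10^-26 J, E₂ = 1.790 × 10^-26 J.
|ΔE| = |7.640 × 10^-26 − 1.790 × 10^-26| = 5.85 × 10^-26 J = 3.65 × 10^-4 meV.

3.65 × 10^-4 meV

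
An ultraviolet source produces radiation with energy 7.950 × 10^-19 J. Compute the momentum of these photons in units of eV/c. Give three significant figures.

4.96 eV/c

Since p = E/c for a photon, p = 2.652 × 10^-27 kg·m/s.
Converting to eV/c: p = 4.962 eV/c ≈ 4.96 eV/c.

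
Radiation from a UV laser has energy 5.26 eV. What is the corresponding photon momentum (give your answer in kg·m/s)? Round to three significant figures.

(c = 2.99792458e8 m/s, 1 eV = 1.602176634e-19 J.)
First convert: E = 5.26 eV = 8.4274e-19 J.
The photon relation is p = E/c, giving p = 2.811e-27 kg·m/s.
So p ≈ 2.81e-27 kg·m/s.

2.81e-27 kg·m/s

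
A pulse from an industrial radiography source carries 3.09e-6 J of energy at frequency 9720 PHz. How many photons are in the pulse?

Per-photon energy: E = 6.441e-15 J (from frequency = 9720 PHz).
N = E_total / E_photon = 3.09e-6 J / 6.441e-15 J = 4.80e8.

4.80e8 photons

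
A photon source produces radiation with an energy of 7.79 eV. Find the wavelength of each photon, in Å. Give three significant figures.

1590 Å

Take h = 6.62607015 × 10^-34 J·s, c = 2.99792458 × 10^8 m/s, 1 eV = 1.602176634 × 10^-19 J.
Convert to SI: E = 7.79 eV = 1.2481 × 10^-18 J.
The photon relation is λ = hc/E, giving λ = 1.592 × 10^-7 m.
Converting to Å: λ = 1592 Å ≈ 1590 Å.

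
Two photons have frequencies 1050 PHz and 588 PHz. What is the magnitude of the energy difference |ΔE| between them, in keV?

Using E = hf: E₁ = 6.957 × 10^-16 J, E₂ = 3.896 × 10^-16 J.
|ΔE| = |6.957 × 10^-16 − 3.896 × 10^-16| = 3.06 × 10^-16 J = 1.91 keV.

1.91 keV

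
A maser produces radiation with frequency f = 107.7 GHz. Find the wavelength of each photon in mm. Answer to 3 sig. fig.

2.78 mm

First convert: f = 107.7 GHz = 1.077·10^11 Hz.
For a photon λ = c/f, so λ = 0.002784 m.
Converting to mm: λ = 2.784 mm ≈ 2.78 mm.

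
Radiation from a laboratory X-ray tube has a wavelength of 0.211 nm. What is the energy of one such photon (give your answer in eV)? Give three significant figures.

Use h = 6.62607015e-34 J·s, c = 2.99792458e8 m/s, 1 eV = 1.602176634e-19 J.
In SI units: λ = 0.211 nm = 2.11e-10 m.
For a photon E = hc/λ, so E = 9.414e-16 J.
Converting to eV: E = 5876 eV ≈ 5880 eV.

5880 eV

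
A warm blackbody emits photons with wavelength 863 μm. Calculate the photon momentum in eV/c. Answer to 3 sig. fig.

Use h = 6.62607015e-34 J·s, c = 2.99792458e8 m/s, 1 eV = 1.602176634e-19 J.
In SI units: λ = 863 μm = 8.63e-4 m.
For a photon p = h/λ, so p = 7.678e-31 kg·m/s.
Converting to eV/c: p = 0.001437 eV/c ≈ 1.44e-3 eV/c.

1.44e-3 eV/c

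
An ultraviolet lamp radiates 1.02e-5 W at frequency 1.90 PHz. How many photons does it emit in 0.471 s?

Total energy: E_total = P·t = 1.02e-5 × 0.471 = 4.804e-6 J.
Per-photon energy: E = 1.259e-18 J.
N = E_total / E_photon = 3.82e12.

3.82e12 photons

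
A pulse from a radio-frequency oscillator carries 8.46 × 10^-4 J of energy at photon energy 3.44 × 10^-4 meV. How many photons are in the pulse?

1.53 × 10^22 photons

Per-photon energy: E = 5.511 × 10^-26 J (from energy = 3.44 × 10^-4 meV).
N = E_total / E_photon = 8.46 × 10^-4 J / 5.511 × 10^-26 J = 1.53 × 10^22.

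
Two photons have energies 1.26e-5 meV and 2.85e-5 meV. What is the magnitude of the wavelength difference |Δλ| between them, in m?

Using λ = hc/E: λ₁ = 98.40 m, λ₂ = 43.50 m.
|Δλ| = |98.40 − 43.50| = 54.9 m.

54.9 m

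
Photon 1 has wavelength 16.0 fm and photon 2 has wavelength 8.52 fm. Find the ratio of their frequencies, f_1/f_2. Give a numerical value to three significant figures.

0.532

f_1 = 1.874 × 10^22 Hz (from wavelength = 16.0 fm, via f = c/λ).
f_2 = 3.519 × 10^22 Hz (from wavelength = 8.52 fm, via f = c/λ).
Ratio = 1.874 × 10^22 / 3.519 × 10^22 = 0.532.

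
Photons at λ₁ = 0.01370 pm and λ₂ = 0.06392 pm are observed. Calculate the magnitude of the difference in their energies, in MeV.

71.1 MeV

Using E = hc/λ: E₁ = 1.4500·10^-11 J, E₂ = 3.1077·10^-12 J.
|ΔE| = |1.4500·10^-11 − 3.1077·10^-12| = 1.14·10^-11 J = 71.1 MeV.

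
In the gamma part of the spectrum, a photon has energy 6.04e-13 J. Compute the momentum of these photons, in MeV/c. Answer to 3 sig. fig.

3.77 MeV/c

The photon relation is p = E/c, giving p = 2.015e-21 kg·m/s.
Converting to MeV/c: p = 3.770 MeV/c ≈ 3.77 MeV/c.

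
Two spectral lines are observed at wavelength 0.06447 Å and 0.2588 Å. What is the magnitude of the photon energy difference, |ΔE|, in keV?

Using E = hc/λ: E₁ = 3.0812e-14 J, E₂ = 7.6756e-15 J.
|ΔE| = |3.0812e-14 − 7.6756e-15| = 2.31e-14 J = 144 keV.

144 keV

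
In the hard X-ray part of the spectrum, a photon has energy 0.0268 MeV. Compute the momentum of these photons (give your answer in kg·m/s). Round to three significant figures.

First convert: E = 0.0268 MeV = 4.2938e-15 J.
The photon relation is p = E/c, giving p = 1.432e-23 kg·m/s.
So p ≈ 1.43e-23 kg·m/s.

1.43e-23 kg·m/s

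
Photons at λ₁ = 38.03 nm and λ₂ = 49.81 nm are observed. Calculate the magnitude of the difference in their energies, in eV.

Using E = hc/λ: E₁ = 5.2234 × 10^-18 J, E₂ = 3.9880 × 10^-18 J.
|ΔE| = |5.2234 × 10^-18 − 3.9880 × 10^-18| = 1.24 × 10^-18 J = 7.71 eV.

7.71 eV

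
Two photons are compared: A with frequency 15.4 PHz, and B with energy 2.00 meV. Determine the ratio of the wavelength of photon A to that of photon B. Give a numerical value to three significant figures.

3.14·10^-5

λ_A = 1.947·10^-8 m (from frequency = 15.4 PHz, via λ = c/f).
λ_B = 6.199·10^-4 m (from energy = 2.00 meV, via λ = hc/E).
Ratio = 1.947·10^-8 / 6.199·10^-4 = 3.14·10^-5.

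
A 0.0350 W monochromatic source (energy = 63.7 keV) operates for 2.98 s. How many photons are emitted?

Total energy: E_total = P·t = 0.0350 × 2.98 = 0.1043 J.
Per-photon energy: E = 1.021 × 10^-14 J.
N = E_total / E_photon = 1.02 × 10^13.

1.02 × 10^13 photons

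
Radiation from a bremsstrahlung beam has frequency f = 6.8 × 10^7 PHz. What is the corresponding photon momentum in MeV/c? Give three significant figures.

In SI units: f = 6.8 × 10^7 PHz = 6.8 × 10^22 Hz.
Since p = hf/c for a photon, p = 1.503 × 10^-19 kg·m/s.
Converting to MeV/c: p = 281.2 MeV/c ≈ 281 MeV/c.

281 MeV/c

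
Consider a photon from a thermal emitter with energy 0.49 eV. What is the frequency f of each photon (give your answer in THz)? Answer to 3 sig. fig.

In SI units: E = 0.49 eV = 7.8507 × 10^-20 J.
For a photon f = E/h, so f = 1.185 × 10^14 Hz.
Converting to THz: f = 118.5 THz ≈ 118 THz.

118 THz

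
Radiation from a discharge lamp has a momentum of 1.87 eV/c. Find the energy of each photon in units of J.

(c = 2.99792458e8 m/s, 1 eV = 1.602176634e-19 J.)
First convert: p = 1.87 eV/c = 9.9938e-28 kg·m/s.
Apply E = pc: E = 2.996e-19 J.
So E ≈ 3.00e-19 J.

3.00e-19 J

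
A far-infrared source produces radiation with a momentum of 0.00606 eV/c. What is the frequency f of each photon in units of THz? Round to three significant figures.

1.47 THz

First convert: p = 0.00606 eV/c = 3.2386e-30 kg·m/s.
Since f = pc/h for a photon, f = 1.465e12 Hz.
Converting to THz: f = 1.465 THz ≈ 1.47 THz.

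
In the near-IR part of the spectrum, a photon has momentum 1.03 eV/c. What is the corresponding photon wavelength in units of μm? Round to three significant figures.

In SI units: p = 1.03 eV/c = 5.5046e-28 kg·m/s.
The photon relation is λ = h/p, giving λ = 1.204e-6 m.
Converting to μm: λ = 1.204 μm ≈ 1.20 μm.

1.20 μm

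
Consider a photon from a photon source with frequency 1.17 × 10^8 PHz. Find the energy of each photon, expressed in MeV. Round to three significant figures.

Use h = 6.62607015 × 10^-34 J·s, 1 eV = 1.602176634 × 10^-19 J.
First convert: f = 1.17 × 10^8 PHz = 1.17 × 10^23 Hz.
Apply E = hf: E = 7.753 × 10^-11 J.
Converting to MeV: E = 483.9 MeV ≈ 484 MeV.

484 MeV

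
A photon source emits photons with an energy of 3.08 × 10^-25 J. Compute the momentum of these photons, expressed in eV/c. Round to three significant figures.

Take c = 2.99792458 × 10^8 m/s, 1 eV = 1.602176634 × 10^-19 J.
Apply p = E/c: p = 1.027 × 10^-33 kg·m/s.
Converting to eV/c: p = 1.922 × 10^-6 eV/c ≈ 1.92 × 10^-6 eV/c.

1.92 × 10^-6 eV/c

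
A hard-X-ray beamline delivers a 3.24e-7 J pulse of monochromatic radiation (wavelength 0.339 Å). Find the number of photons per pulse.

5.53e7 photons

Per-photon energy: E = 5.860e-15 J (from wavelength = 0.339 Å).
N = E_total / E_photon = 3.24e-7 J / 5.860e-15 J = 5.53e7.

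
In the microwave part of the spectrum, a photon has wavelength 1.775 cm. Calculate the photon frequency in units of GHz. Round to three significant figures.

Use c = 2.99792458 × 10^8 m/s.
Convert to SI: λ = 1.775 cm = 0.01775 m.
Since f = c/λ for a photon, f = 1.689 × 10^10 Hz.
Converting to GHz: f = 16.89 GHz ≈ 16.9 GHz.

16.9 GHz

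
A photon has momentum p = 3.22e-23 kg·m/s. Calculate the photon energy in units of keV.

60.3 keV

Apply E = pc: E = 9.653e-15 J.
Converting to keV: E = 60.25 keV ≈ 60.3 keV.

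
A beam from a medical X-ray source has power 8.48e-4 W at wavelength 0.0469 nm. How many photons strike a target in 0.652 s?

1.31e11 photons

Total energy: E_total = P·t = 8.48e-4 × 0.652 = 5.529e-4 J.
Per-photon energy: E = 4.235e-15 J.
N = E_total / E_photon = 1.31e11.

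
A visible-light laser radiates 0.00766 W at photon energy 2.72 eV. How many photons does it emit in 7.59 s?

Total energy: E_total = P·t = 0.00766 × 7.59 = 0.05814 J.
Per-photon energy: E = 4.358e-19 J.
N = E_total / E_photon = 1.33e17.

1.33e17 photons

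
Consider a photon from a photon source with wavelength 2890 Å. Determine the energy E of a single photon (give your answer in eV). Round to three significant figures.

Convert to SI: λ = 2890 Å = 2.89e-7 m.
Since E = hc/λ for a photon, E = 6.874e-19 J.
Converting to eV: E = 4.290 eV ≈ 4.29 eV.

4.29 eV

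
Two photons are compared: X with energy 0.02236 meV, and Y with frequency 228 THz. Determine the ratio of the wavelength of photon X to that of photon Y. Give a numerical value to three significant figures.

4.22·10^4

λ_X = 0.05545 m (from energy = 0.02236 meV, via λ = hc/E).
λ_Y = 1.315·10^-6 m (from frequency = 228 THz, via λ = c/f).
Ratio = 0.05545 / 1.315·10^-6 = 4.22·10^4.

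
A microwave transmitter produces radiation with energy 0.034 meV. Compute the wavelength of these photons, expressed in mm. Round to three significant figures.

36.5 mm

(h = 6.62607015 × 10^-34 J·s, c = 2.99792458 × 10^8 m/s, 1 eV = 1.602176634 × 10^-19 J.)
Convert to SI: E = 0.034 meV = 5.4474 × 10^-24 J.
The photon relation is λ = hc/E, giving λ = 0.03647 m.
Converting to mm: λ = 36.47 mm ≈ 36.5 mm.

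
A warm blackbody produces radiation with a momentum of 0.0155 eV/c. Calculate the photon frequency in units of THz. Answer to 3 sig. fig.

3.75 THz

(h = 6.62607015 × 10^-34 J·s, c = 2.99792458 × 10^8 m/s, 1 eV = 1.602176634 × 10^-19 J.)
In SI units: p = 0.0155 eV/c = 8.2836 × 10^-30 kg·m/s.
Since f = pc/h for a photon, f = 3.748 × 10^12 Hz.
Converting to THz: f = 3.748 THz ≈ 3.75 THz.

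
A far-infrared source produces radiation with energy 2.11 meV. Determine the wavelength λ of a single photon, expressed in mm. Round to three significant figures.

0.588 mm

Use h = 6.62607015 × 10^-34 J·s, c = 2.99792458 × 10^8 m/s, 1 eV = 1.602176634 × 10^-19 J.
Convert to SI: E = 2.11 meV = 3.3806 × 10^-22 J.
Since λ = hc/E for a photon, λ = 5.876 × 10^-4 m.
Converting to mm: λ = 0.5876 mm ≈ 0.588 mm.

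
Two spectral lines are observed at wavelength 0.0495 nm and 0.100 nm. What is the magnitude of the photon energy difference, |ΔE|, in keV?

Using E = hc/λ: E₁ = 4.013e-15 J, E₂ = 1.986e-15 J.
|ΔE| = |4.013e-15 − 1.986e-15| = 2.03e-15 J = 12.6 keV.

12.6 keV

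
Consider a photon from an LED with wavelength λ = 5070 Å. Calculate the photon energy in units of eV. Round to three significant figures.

2.45 eV

Convert to SI: λ = 5070 Å = 5.07e-7 m.
The photon relation is E = hc/λ, giving E = 3.918e-19 J.
Converting to eV: E = 2.445 eV ≈ 2.45 eV.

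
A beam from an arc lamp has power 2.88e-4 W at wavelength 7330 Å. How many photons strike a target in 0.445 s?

Total energy: E_total = P·t = 2.88e-4 × 0.445 = 1.282e-4 J.
Per-photon energy: E = 2.710e-19 J.
N = E_total / E_photon = 4.73e14.

4.73e14 photons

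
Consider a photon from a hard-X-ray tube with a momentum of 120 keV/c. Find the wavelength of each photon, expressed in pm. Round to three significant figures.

10.3 pm

Use h = 6.62607015 × 10^-34 J·s, c = 2.99792458 × 10^8 m/s, 1 eV = 1.602176634 × 10^-19 J.
In SI units: p = 120 keV/c = 6.4131 × 10^-23 kg·m/s.
The photon relation is λ = h/p, giving λ = 1.033 × 10^-11 m.
Converting to pm: λ = 10.33 pm ≈ 10.3 pm.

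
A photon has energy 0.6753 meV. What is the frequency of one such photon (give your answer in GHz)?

163 GHz

First convert: E = 0.6753 meV = 1.0819·10^-22 J.
The photon relation is f = E/h, giving f = 1.633·10^11 Hz.
Converting to GHz: f = 163.3 GHz ≈ 163 GHz.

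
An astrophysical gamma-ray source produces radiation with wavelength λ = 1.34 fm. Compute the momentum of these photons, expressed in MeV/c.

(h = 6.62607015e-34 J·s, c = 2.99792458e8 m/s, 1 eV = 1.602176634e-19 J.)
Convert to SI: λ = 1.34 fm = 1.34e-15 m.
Since p = h/λ for a photon, p = 4.945e-19 kg·m/s.
Converting to MeV/c: p = 925.3 MeV/c ≈ 925 MeV/c.

925 MeV/c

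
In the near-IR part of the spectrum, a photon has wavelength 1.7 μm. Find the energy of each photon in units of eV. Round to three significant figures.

0.729 eV

(h = 6.62607015e-34 J·s, c = 2.99792458e8 m/s, 1 eV = 1.602176634e-19 J.)
In SI units: λ = 1.7 μm = 1.7e-6 m.
Apply E = hc/λ: E = 1.168e-19 J.
Converting to eV: E = 0.7293 eV ≈ 0.729 eV.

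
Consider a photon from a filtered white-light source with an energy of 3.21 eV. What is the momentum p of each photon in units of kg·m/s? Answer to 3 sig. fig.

Take c = 2.99792458 × 10^8 m/s, 1 eV = 1.602176634 × 10^-19 J.
Convert to SI: E = 3.21 eV = 5.1430 × 10^-19 J.
For a photon p = E/c, so p = 1.716 × 10^-27 kg·m/s.
So p ≈ 1.72 × 10^-27 kg·m/s.

1.72 × 10^-27 kg·m/s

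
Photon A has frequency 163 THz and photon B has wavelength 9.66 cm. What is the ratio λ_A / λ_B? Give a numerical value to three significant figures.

λ_A = 1.839·10^-6 m (from frequency = 163 THz, via λ = c/f).
λ_B = 0.09660 m (from wavelength = 9.66 cm, via λ given directly).
Ratio = 1.839·10^-6 / 0.09660 = 1.90·10^-5.

1.90·10^-5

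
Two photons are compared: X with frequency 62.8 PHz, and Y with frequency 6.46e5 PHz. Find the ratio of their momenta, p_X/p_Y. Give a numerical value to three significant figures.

p_X = 1.388e-25 kg·m/s (from frequency = 62.8 PHz, via p = hf/c).
p_Y = 1.428e-21 kg·m/s (from frequency = 6.46e5 PHz, via p = hf/c).
Ratio = 1.388e-25 / 1.428e-21 = 9.72e-5.

9.72e-5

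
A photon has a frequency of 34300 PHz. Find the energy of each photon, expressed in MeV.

In SI units: f = 34300 PHz = 3.43·10^19 Hz.
For a photon E = hf, so E = 2.273·10^-14 J.
Converting to MeV: E = 0.1419 MeV ≈ 0.142 MeV.

0.142 MeV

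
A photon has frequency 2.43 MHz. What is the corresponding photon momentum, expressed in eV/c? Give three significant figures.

1.00e-8 eV/c

Use h = 6.62607015e-34 J·s, c = 2.99792458e8 m/s, 1 eV = 1.602176634e-19 J.
Convert to SI: f = 2.43 MHz = 2.43e6 Hz.
For a photon p = hf/c, so p = 5.371e-36 kg·m/s.
Converting to eV/c: p = 1.005e-8 eV/c ≈ 1.00e-8 eV/c.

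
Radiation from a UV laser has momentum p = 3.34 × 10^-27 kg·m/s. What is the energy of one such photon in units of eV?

6.25 eV

Use c = 2.99792458 × 10^8 m/s, 1 eV = 1.602176634 × 10^-19 J.
Apply E = pc: E = 1.001 × 10^-18 J.
Converting to eV: E = 6.250 eV ≈ 6.25 eV.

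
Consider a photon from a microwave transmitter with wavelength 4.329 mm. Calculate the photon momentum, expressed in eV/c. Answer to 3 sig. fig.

2.86 × 10^-4 eV/c

In SI units: λ = 4.329 mm = 0.004329 m.
Since p = h/λ for a photon, p = 1.531 × 10^-31 kg·m/s.
Converting to eV/c: p = 2.864 × 10^-4 eV/c ≈ 2.86 × 10^-4 eV/c.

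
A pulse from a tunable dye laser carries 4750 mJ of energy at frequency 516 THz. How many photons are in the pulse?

1.39e19 photons

Per-photon energy: E = 3.419e-19 J (from frequency = 516 THz).
N = E_total / E_photon = 4.75 J / 3.419e-19 J = 1.39e19.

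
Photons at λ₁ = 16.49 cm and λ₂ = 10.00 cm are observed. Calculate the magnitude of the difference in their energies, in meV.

4.88e-3 meV

Using E = hc/λ: E₁ = 1.2046e-24 J, E₂ = 1.9864e-24 J.
|ΔE| = |1.2046e-24 − 1.9864e-24| = 7.82e-25 J = 4.88e-3 meV.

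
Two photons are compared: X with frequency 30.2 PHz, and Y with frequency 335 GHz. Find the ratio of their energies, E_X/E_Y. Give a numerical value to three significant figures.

E_X = 2.001·10^-17 J (from frequency = 30.2 PHz, via E = hf).
E_Y = 2.220·10^-22 J (from frequency = 335 GHz, via E = hf).
Ratio = 2.001·10^-17 / 2.220·10^-22 = 9.01·10^4.

9.01·10^4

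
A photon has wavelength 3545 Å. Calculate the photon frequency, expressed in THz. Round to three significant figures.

In SI units: λ = 3545 Å = 3.545·10^-7 m.
For a photon f = c/λ, so f = 8.457·10^14 Hz.
Converting to THz: f = 845.7 THz ≈ 846 THz.

846 THz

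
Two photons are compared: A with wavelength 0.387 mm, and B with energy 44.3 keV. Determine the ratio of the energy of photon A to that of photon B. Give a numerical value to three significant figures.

7.23 × 10^-8

E_A = 5.133 × 10^-22 J (from wavelength = 0.387 mm, via E = hc/λ).
E_B = 7.098 × 10^-15 J (from energy = 44.3 keV, via E given directly).
Ratio = 5.133 × 10^-22 / 7.098 × 10^-15 = 7.23 × 10^-8.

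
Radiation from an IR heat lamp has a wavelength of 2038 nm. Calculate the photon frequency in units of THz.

Take c = 2.99792458·10^8 m/s.
Convert to SI: λ = 2038 nm = 2.038·10^-6 m.
The photon relation is f = c/λ, giving f = 1.471·10^14 Hz.
Converting to THz: f = 147.1 THz ≈ 147 THz.

147 THz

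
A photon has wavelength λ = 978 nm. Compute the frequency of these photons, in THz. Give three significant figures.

307 THz

First convert: λ = 978 nm = 9.78e-7 m.
Apply f = c/λ: f = 3.065e14 Hz.
Converting to THz: f = 306.5 THz ≈ 307 THz.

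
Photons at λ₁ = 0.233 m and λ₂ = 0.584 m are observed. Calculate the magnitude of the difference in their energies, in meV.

Using E = hc/λ: E₁ = 8.526e-25 J, E₂ = 3.401e-25 J.
|ΔE| = |8.526e-25 − 3.401e-25| = 5.12e-25 J = 3.20e-3 meV.

3.20e-3 meV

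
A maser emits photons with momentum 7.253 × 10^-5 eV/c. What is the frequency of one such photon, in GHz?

17.5 GHz

In SI units: p = 7.253 × 10^-5 eV/c = 3.8762 × 10^-32 kg·m/s.
Since f = pc/h for a photon, f = 1.754 × 10^10 Hz.
Converting to GHz: f = 17.54 GHz ≈ 17.5 GHz.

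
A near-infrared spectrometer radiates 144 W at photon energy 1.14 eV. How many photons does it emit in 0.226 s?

Total energy: E_total = P·t = 144 × 0.226 = 32.54 J.
Per-photon energy: E = 1.826e-19 J.
N = E_total / E_photon = 1.78e20.

1.78e20 photons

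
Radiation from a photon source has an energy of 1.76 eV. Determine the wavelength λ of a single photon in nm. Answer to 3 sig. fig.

704 nm

Use h = 6.62607015·10^-34 J·s, c = 2.99792458·10^8 m/s, 1 eV = 1.602176634·10^-19 J.
First convert: E = 1.76 eV = 2.8198·10^-19 J.
For a photon λ = hc/E, so λ = 7.045·10^-7 m.
Converting to nm: λ = 704.5 nm ≈ 704 nm.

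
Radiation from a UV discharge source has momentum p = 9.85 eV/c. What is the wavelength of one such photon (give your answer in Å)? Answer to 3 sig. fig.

(h = 6.62607015 × 10^-34 J·s, c = 2.99792458 × 10^8 m/s, 1 eV = 1.602176634 × 10^-19 J.)
In SI units: p = 9.85 eV/c = 5.2641 × 10^-27 kg·m/s.
Since λ = h/p for a photon, λ = 1.259 × 10^-7 m.
Converting to Å: λ = 1259 Å ≈ 1260 Å.

1260 Å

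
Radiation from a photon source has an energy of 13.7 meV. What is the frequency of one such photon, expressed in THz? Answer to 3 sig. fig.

3.31 THz

Take h = 6.62607015e-34 J·s, 1 eV = 1.602176634e-19 J.
First convert: E = 13.7 meV = 2.1950e-21 J.
Since f = E/h for a photon, f = 3.313e12 Hz.
Converting to THz: f = 3.313 THz ≈ 3.31 THz.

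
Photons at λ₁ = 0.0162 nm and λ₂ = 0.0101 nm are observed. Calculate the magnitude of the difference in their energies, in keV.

Using E = hc/λ: E₁ = 1.226·10^-14 J, E₂ = 1.967·10^-14 J.
|ΔE| = |1.226·10^-14 − 1.967·10^-14| = 7.41·10^-15 J = 46.2 keV.

46.2 keV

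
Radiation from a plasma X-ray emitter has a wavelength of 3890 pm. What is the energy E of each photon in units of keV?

0.319 keV

In SI units: λ = 3890 pm = 3.89·10^-9 m.
Apply E = hc/λ: E = 5.107·10^-17 J.
Converting to keV: E = 0.3187 keV ≈ 0.319 keV.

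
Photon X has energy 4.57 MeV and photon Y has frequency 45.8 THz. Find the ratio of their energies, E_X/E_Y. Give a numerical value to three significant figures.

E_X = 7.322·10^-13 J (from energy = 4.57 MeV, via E given directly).
E_Y = 3.035·10^-20 J (from frequency = 45.8 THz, via E = hf).
Ratio = 7.322·10^-13 / 3.035·10^-20 = 2.41·10^7.

2.41·10^7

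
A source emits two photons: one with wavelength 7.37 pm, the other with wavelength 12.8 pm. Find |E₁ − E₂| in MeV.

0.0714 MeV

Using E = hc/λ: E₁ = 2.695 × 10^-14 J, E₂ = 1.552 × 10^-14 J.
|ΔE| = |2.695 × 10^-14 − 1.552 × 10^-14| = 1.14 × 10^-14 J = 0.0714 MeV.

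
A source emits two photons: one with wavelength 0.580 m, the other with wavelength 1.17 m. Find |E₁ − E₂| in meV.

1.08 × 10^-3 meV

Using E = hc/λ: E₁ = 3.425 × 10^-25 J, E₂ = 1.698 × 10^-25 J.
|ΔE| = |3.425 × 10^-25 − 1.698 × 10^-25| = 1.73 × 10^-25 J = 1.08 × 10^-3 meV.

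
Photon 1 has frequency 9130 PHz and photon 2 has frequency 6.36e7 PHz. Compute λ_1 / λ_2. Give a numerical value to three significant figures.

λ_1 = 3.284e-11 m (from frequency = 9130 PHz, via λ = c/f).
λ_2 = 4.714e-15 m (from frequency = 6.36e7 PHz, via λ = c/f).
Ratio = 3.284e-11 / 4.714e-15 = 6970.

6970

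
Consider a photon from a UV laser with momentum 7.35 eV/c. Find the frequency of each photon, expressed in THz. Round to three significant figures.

1780 THz

In SI units: p = 7.35 eV/c = 3.9281 × 10^-27 kg·m/s.
Apply f = pc/h: f = 1.777 × 10^15 Hz.
Converting to THz: f = 1777 THz ≈ 1780 THz.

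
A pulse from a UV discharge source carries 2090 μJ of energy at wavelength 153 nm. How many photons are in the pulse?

Per-photon energy: E = 1.298e-18 J (from wavelength = 153 nm).
N = E_total / E_photon = 0.00209 J / 1.298e-18 J = 1.61e15.

1.61e15 photons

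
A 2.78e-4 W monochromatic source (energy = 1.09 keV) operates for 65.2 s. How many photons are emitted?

1.04e14 photons

Total energy: E_total = P·t = 2.78e-4 × 65.2 = 0.01813 J.
Per-photon energy: E = 1.746e-16 J.
N = E_total / E_photon = 1.04e14.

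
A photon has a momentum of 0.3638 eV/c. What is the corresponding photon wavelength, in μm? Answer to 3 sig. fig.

3.41 μm

(h = 6.62607015e-34 J·s, c = 2.99792458e8 m/s, 1 eV = 1.602176634e-19 J.)
First convert: p = 0.3638 eV/c = 1.9443e-28 kg·m/s.
Apply λ = h/p: λ = 3.408e-6 m.
Converting to μm: λ = 3.408 μm ≈ 3.41 μm.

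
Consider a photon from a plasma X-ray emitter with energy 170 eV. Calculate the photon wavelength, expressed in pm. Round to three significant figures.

7290 pm

Convert to SI: E = 170 eV = 2.7237e-17 J.
The photon relation is λ = hc/E, giving λ = 7.293e-9 m.
Converting to pm: λ = 7293 pm ≈ 7290 pm.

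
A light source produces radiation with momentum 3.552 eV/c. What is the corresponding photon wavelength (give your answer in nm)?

349 nm

(h = 6.62607015 × 10^-34 J·s, c = 2.99792458 × 10^8 m/s, 1 eV = 1.602176634 × 10^-19 J.)
Convert to SI: p = 3.552 eV/c = 1.8983 × 10^-27 kg·m/s.
Since λ = h/p for a photon, λ = 3.491 × 10^-7 m.
Converting to nm: λ = 349.1 nm ≈ 349 nm.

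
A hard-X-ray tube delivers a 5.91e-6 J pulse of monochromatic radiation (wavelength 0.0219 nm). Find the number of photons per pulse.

6.52e8 photons

Per-photon energy: E = 9.071e-15 J (from wavelength = 0.0219 nm).
N = E_total / E_photon = 5.91e-6 J / 9.071e-15 J = 6.52e8.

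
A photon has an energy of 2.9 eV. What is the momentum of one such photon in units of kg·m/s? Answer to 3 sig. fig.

(c = 2.99792458·10^8 m/s, 1 eV = 1.602176634·10^-19 J.)
Convert to SI: E = 2.9 eV = 4.6463·10^-19 J.
Apply p = E/c: p = 1.550·10^-27 kg·m/s.
So p ≈ 1.55·10^-27 kg·m/s.

1.55·10^-27 kg·m/s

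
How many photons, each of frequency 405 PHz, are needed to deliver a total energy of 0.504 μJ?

Per-photon energy: E = 2.684 × 10^-16 J (from frequency = 405 PHz).
N = E_total / E_photon = 5.04 × 10^-7 J / 2.684 × 10^-16 J = 1.88 × 10^9.

1.88 × 10^9 photons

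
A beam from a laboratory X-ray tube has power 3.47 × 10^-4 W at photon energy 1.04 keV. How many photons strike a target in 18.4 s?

Total energy: E_total = P·t = 3.47 × 10^-4 × 18.4 = 0.006385 J.
Per-photon energy: E = 1.666 × 10^-16 J.
N = E_total / E_photon = 3.83 × 10^13.

3.83 × 10^13 photons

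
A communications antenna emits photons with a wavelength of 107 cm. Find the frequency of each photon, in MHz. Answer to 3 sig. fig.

Take c = 2.99792458 × 10^8 m/s.
In SI units: λ = 107 cm = 1.07 m.
Apply f = c/λ: f = 2.802 × 10^8 Hz.
Converting to MHz: f = 280.2 MHz ≈ 280 MHz.

280 MHz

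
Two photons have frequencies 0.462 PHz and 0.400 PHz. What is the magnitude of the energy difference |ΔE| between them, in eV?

Using E = hf: E₁ = 3.061 × 10^-19 J, E₂ = 2.650 × 10^-19 J.
|ΔE| = |3.061 × 10^-19 − 2.650 × 10^-19| = 4.11 × 10^-20 J = 0.256 eV.

0.256 eV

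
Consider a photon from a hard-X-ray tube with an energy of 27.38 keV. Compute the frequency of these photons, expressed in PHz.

(h = 6.62607015e-34 J·s, 1 eV = 1.602176634e-19 J.)
Convert to SI: E = 27.38 keV = 4.3868e-15 J.
Since f = E/h for a photon, f = 6.620e18 Hz.
Converting to PHz: f = 6620 PHz ≈ 6620 PHz.

6620 PHz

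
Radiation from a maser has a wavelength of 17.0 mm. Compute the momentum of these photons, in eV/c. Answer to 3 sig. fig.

7.29 × 10^-5 eV/c

Convert to SI: λ = 17.0 mm = 0.0170 m.
Apply p = h/λ: p = 3.898 × 10^-32 kg·m/s.
Converting to eV/c: p = 7.293 × 10^-5 eV/c ≈ 7.29 × 10^-5 eV/c.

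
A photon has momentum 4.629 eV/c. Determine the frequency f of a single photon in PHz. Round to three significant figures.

1.12 PHz

Take h = 6.62607015 × 10^-34 J·s, c = 2.99792458 × 10^8 m/s, 1 eV = 1.602176634 × 10^-19 J.
Convert to SI: p = 4.629 eV/c = 2.4739 × 10^-27 kg·m/s.
The photon relation is f = pc/h, giving f = 1.119 × 10^15 Hz.
Converting to PHz: f = 1.119 PHz ≈ 1.12 PHz.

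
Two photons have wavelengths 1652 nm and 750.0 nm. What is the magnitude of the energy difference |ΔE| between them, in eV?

Using E = hc/λ: E₁ = 1.2024 × 10^-19 J, E₂ = 2.6486 × 10^-19 J.
|ΔE| = |1.2024 × 10^-19 − 2.6486 × 10^-19| = 1.45 × 10^-19 J = 0.903 eV.

0.903 eV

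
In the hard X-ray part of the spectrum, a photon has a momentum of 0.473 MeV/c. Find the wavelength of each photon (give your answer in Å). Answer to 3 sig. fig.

(h = 6.62607015e-34 J·s, c = 2.99792458e8 m/s, 1 eV = 1.602176634e-19 J.)
First convert: p = 0.473 MeV/c = 2.5278e-22 kg·m/s.
The photon relation is λ = h/p, giving λ = 2.621e-12 m.
Converting to Å: λ = 0.02621 Å ≈ 0.0262 Å.

0.0262 Å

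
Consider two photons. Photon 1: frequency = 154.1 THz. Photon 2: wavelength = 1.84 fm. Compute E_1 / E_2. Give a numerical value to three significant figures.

E_1 = 1.021e-19 J (from frequency = 154.1 THz, via E = hf).
E_2 = 1.080e-10 J (from wavelength = 1.84 fm, via E = hc/λ).
Ratio = 1.021e-19 / 1.080e-10 = 9.46e-10.

9.46e-10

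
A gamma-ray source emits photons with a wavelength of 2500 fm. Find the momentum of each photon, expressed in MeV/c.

0.496 MeV/c

First convert: λ = 2500 fm = 2.50 × 10^-12 m.
Apply p = h/λ: p = 2.650 × 10^-22 kg·m/s.
Converting to MeV/c: p = 0.4959 MeV/c ≈ 0.496 MeV/c.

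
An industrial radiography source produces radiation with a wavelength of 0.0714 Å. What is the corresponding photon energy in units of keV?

First convert: λ = 0.0714 Å = 7.14 × 10^-12 m.
Apply E = hc/λ: E = 2.782 × 10^-14 J.
Converting to keV: E = 173.6 keV ≈ 174 keV.

174 keV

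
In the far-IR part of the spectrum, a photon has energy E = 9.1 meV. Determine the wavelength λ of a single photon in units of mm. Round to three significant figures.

In SI units: E = 9.1 meV = 1.4580e-21 J.
The photon relation is λ = hc/E, giving λ = 1.362e-4 m.
Converting to mm: λ = 0.1362 mm ≈ 0.136 mm.

0.136 mm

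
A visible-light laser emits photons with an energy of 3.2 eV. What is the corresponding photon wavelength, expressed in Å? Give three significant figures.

Use h = 6.62607015 × 10^-34 J·s, c = 2.99792458 × 10^8 m/s, 1 eV = 1.602176634 × 10^-19 J.
Convert to SI: E = 3.2 eV = 5.1270 × 10^-19 J.
Apply λ = hc/E: λ = 3.875 × 10^-7 m.
Converting to Å: λ = 3875 Å ≈ 3870 Å.

3870 Å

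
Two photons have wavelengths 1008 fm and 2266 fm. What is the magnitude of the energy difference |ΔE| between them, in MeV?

0.683 MeV

Using E = hc/λ: E₁ = 1.9707 × 10^-13 J, E₂ = 8.7663 × 10^-14 J.
|ΔE| = |1.9707 × 10^-13 − 8.7663 × 10^-14| = 1.09 × 10^-13 J = 0.683 MeV.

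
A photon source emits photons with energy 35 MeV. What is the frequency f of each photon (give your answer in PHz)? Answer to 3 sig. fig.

8.46 × 10^6 PHz

Convert to SI: E = 35 MeV = 5.6076 × 10^-12 J.
The photon relation is f = E/h, giving f = 8.463 × 10^21 Hz.
Converting to PHz: f = 8.463 × 10^6 PHz ≈ 8.46 × 10^6 PHz.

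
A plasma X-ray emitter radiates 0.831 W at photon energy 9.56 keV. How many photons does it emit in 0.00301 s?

1.63e12 photons

Total energy: E_total = P·t = 0.831 × 0.00301 = 0.002501 J.
Per-photon energy: E = 1.532e-15 J.
N = E_total / E_photon = 1.63e12.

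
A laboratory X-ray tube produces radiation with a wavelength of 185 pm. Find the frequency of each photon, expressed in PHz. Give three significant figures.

1620 PHz

Take c = 2.99792458 × 10^8 m/s.
Convert to SI: λ = 185 pm = 1.85 × 10^-10 m.
The photon relation is f = c/λ, giving f = 1.620 × 10^18 Hz.
Converting to PHz: f = 1620 PHz ≈ 1620 PHz.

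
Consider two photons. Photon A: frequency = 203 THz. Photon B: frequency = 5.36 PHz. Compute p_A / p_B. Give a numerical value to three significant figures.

0.0379

p_A = 4.487 × 10^-28 kg·m/s (from frequency = 203 THz, via p = hf/c).
p_B = 1.185 × 10^-26 kg·m/s (from frequency = 5.36 PHz, via p = hf/c).
Ratio = 4.487 × 10^-28 / 1.185 × 10^-26 = 0.0379.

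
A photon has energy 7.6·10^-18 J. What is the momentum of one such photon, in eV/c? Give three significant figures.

Apply p = E/c: p = 2.535·10^-26 kg·m/s.
Converting to eV/c: p = 47.44 eV/c ≈ 47.4 eV/c.

47.4 eV/c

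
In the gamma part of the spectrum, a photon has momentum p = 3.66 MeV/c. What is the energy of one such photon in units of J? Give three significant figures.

5.86e-13 J

(c = 2.99792458e8 m/s, 1 eV = 1.602176634e-19 J.)
In SI units: p = 3.66 MeV/c = 1.9560e-21 kg·m/s.
Since E = pc for a photon, E = 5.864e-13 J.
So E ≈ 5.86e-13 J.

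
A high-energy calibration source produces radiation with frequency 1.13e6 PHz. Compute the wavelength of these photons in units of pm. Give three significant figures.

0.265 pm

First convert: f = 1.13e6 PHz = 1.13e21 Hz.
Since λ = c/f for a photon, λ = 2.653e-13 m.
Converting to pm: λ = 0.2653 pm ≈ 0.265 pm.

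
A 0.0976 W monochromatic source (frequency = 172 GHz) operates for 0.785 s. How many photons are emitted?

6.72e20 photons

Total energy: E_total = P·t = 0.0976 × 0.785 = 0.07662 J.
Per-photon energy: E = 1.140e-22 J.
N = E_total / E_photon = 6.72e20.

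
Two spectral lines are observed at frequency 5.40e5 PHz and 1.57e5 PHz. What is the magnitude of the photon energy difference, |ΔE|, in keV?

Using E = hf: E₁ = 3.578e-13 J, E₂ = 1.040e-13 J.
|ΔE| = |3.578e-13 − 1.040e-13| = 2.54e-13 J = 1580 keV.

1580 keV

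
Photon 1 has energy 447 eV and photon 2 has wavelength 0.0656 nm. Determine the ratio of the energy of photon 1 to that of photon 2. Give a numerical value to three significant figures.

E_1 = 7.162e-17 J (from energy = 447 eV, via E given directly).
E_2 = 3.028e-15 J (from wavelength = 0.0656 nm, via E = hc/λ).
Ratio = 7.162e-17 / 3.028e-15 = 0.0237.

0.0237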